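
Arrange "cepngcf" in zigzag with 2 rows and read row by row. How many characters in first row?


Zigzag "cepngcf" into 2 rows:
Placing characters:
  'c' => row 0
  'e' => row 1
  'p' => row 0
  'n' => row 1
  'g' => row 0
  'c' => row 1
  'f' => row 0
Rows:
  Row 0: "cpgf"
  Row 1: "enc"
First row length: 4

4


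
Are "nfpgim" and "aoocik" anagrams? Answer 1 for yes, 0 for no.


Strings: "nfpgim", "aoocik"
Sorted first:  fgimnp
Sorted second: acikoo
Differ at position 0: 'f' vs 'a' => not anagrams

0


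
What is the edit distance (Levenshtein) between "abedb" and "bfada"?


Computing edit distance: "abedb" -> "bfada"
DP table:
           b    f    a    d    a
      0    1    2    3    4    5
  a   1    1    2    2    3    4
  b   2    1    2    3    3    4
  e   3    2    2    3    4    4
  d   4    3    3    3    3    4
  b   5    4    4    4    4    4
Edit distance = dp[5][5] = 4

4


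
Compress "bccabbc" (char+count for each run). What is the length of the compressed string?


Input: bccabbc
Runs:
  'b' x 1 => "b1"
  'c' x 2 => "c2"
  'a' x 1 => "a1"
  'b' x 2 => "b2"
  'c' x 1 => "c1"
Compressed: "b1c2a1b2c1"
Compressed length: 10

10


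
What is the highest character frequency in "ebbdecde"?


Input: ebbdecde
Character counts:
  'b': 2
  'c': 1
  'd': 2
  'e': 3
Maximum frequency: 3

3


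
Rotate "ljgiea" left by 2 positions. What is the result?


Input: "ljgiea", rotate left by 2
First 2 characters: "lj"
Remaining characters: "giea"
Concatenate remaining + first: "giea" + "lj" = "giealj"

giealj


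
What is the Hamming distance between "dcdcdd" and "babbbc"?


Comparing "dcdcdd" and "babbbc" position by position:
  Position 0: 'd' vs 'b' => differ
  Position 1: 'c' vs 'a' => differ
  Position 2: 'd' vs 'b' => differ
  Position 3: 'c' vs 'b' => differ
  Position 4: 'd' vs 'b' => differ
  Position 5: 'd' vs 'c' => differ
Total differences (Hamming distance): 6

6


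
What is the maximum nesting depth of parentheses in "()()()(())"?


Input: "()()()(())"
Tracking depth:
  Position 0 '(': depth becomes 1
  Position 1 ')': depth becomes 0
  Position 2 '(': depth becomes 1
  Position 3 ')': depth becomes 0
  Position 4 '(': depth becomes 1
  Position 5 ')': depth becomes 0
  Position 6 '(': depth becomes 1
  Position 7 '(': depth becomes 2
  Position 8 ')': depth becomes 1
  Position 9 ')': depth becomes 0
Maximum depth reached: 2

2


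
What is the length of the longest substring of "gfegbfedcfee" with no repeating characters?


Input: "gfegbfedcfee"
Sliding window (track last position of each char):
  Position 0 ('g'): window [0,0] length 1 -- new best
  Position 1 ('f'): window [0,1] length 2 -- new best
  Position 2 ('e'): window [0,2] length 3 -- new best
  Position 3 ('g'): repeat (last at 0), move window start to 1
  Position 3 ('g'): window [1,3] length 3
  Position 4 ('b'): window [1,4] length 4 -- new best
  Position 5 ('f'): repeat (last at 1), move window start to 2
  Position 5 ('f'): window [2,5] length 4
  Position 6 ('e'): repeat (last at 2), move window start to 3
  Position 6 ('e'): window [3,6] length 4
  Position 7 ('d'): window [3,7] length 5 -- new best
  Position 8 ('c'): window [3,8] length 6 -- new best
  Position 9 ('f'): repeat (last at 5), move window start to 6
  Position 9 ('f'): window [6,9] length 4
  Position 10 ('e'): repeat (last at 6), move window start to 7
  Position 10 ('e'): window [7,10] length 4
  Position 11 ('e'): repeat (last at 10), move window start to 11
  Position 11 ('e'): window [11,11] length 1
Longest substring with no repeats: "gbfedc" with length 6

6


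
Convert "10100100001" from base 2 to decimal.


Input: "10100100001" in base 2
Positional expansion:
  Digit '1' (value 1) x 2^10 = 1024
  Digit '0' (value 0) x 2^9 = 0
  Digit '1' (value 1) x 2^8 = 256
  Digit '0' (value 0) x 2^7 = 0
  Digit '0' (value 0) x 2^6 = 0
  Digit '1' (value 1) x 2^5 = 32
  Digit '0' (value 0) x 2^4 = 0
  Digit '0' (value 0) x 2^3 = 0
  Digit '0' (value 0) x 2^2 = 0
  Digit '0' (value 0) x 2^1 = 0
  Digit '1' (value 1) x 2^0 = 1
Sum = 1313

1313


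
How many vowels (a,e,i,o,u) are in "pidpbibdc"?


Input: pidpbibdc
Checking each character:
  'p' at position 0: consonant
  'i' at position 1: vowel (running total: 1)
  'd' at position 2: consonant
  'p' at position 3: consonant
  'b' at position 4: consonant
  'i' at position 5: vowel (running total: 2)
  'b' at position 6: consonant
  'd' at position 7: consonant
  'c' at position 8: consonant
Total vowels: 2

2


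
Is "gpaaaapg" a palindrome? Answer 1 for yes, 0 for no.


Input: gpaaaapg
Reversed: gpaaaapg
  Compare pos 0 ('g') with pos 7 ('g'): match
  Compare pos 1 ('p') with pos 6 ('p'): match
  Compare pos 2 ('a') with pos 5 ('a'): match
  Compare pos 3 ('a') with pos 4 ('a'): match
Result: palindrome

1


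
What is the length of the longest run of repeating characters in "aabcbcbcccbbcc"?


Input: "aabcbcbcccbbcc"
Scanning for longest run:
  Position 1 ('a'): continues run of 'a', length=2
  Position 2 ('b'): new char, reset run to 1
  Position 3 ('c'): new char, reset run to 1
  Position 4 ('b'): new char, reset run to 1
  Position 5 ('c'): new char, reset run to 1
  Position 6 ('b'): new char, reset run to 1
  Position 7 ('c'): new char, reset run to 1
  Position 8 ('c'): continues run of 'c', length=2
  Position 9 ('c'): continues run of 'c', length=3
  Position 10 ('b'): new char, reset run to 1
  Position 11 ('b'): continues run of 'b', length=2
  Position 12 ('c'): new char, reset run to 1
  Position 13 ('c'): continues run of 'c', length=2
Longest run: 'c' with length 3

3


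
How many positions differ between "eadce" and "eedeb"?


Comparing "eadce" and "eedeb" position by position:
  Position 0: 'e' vs 'e' => same
  Position 1: 'a' vs 'e' => DIFFER
  Position 2: 'd' vs 'd' => same
  Position 3: 'c' vs 'e' => DIFFER
  Position 4: 'e' vs 'b' => DIFFER
Positions that differ: 3

3


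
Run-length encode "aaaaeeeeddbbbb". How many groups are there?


Input: aaaaeeeeddbbbb
Scanning for consecutive runs:
  Group 1: 'a' x 4 (positions 0-3)
  Group 2: 'e' x 4 (positions 4-7)
  Group 3: 'd' x 2 (positions 8-9)
  Group 4: 'b' x 4 (positions 10-13)
Total groups: 4

4


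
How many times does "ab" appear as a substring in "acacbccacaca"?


Searching for "ab" in "acacbccacaca"
Scanning each position:
  Position 0: "ac" => no
  Position 1: "ca" => no
  Position 2: "ac" => no
  Position 3: "cb" => no
  Position 4: "bc" => no
  Position 5: "cc" => no
  Position 6: "ca" => no
  Position 7: "ac" => no
  Position 8: "ca" => no
  Position 9: "ac" => no
  Position 10: "ca" => no
Total occurrences: 0

0


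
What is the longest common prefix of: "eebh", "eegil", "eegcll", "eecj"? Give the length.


Words: eebh, eegil, eegcll, eecj
  Position 0: all 'e' => match
  Position 1: all 'e' => match
  Position 2: ('b', 'g', 'g', 'c') => mismatch, stop
LCP = "ee" (length 2)

2


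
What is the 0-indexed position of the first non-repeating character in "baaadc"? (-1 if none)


Input: baaadc
Character frequencies:
  'a': 3
  'b': 1
  'c': 1
  'd': 1
Scanning left to right for freq == 1:
  Position 0 ('b'): unique! => answer = 0

0


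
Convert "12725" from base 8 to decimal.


Input: "12725" in base 8
Positional expansion:
  Digit '1' (value 1) x 8^4 = 4096
  Digit '2' (value 2) x 8^3 = 1024
  Digit '7' (value 7) x 8^2 = 448
  Digit '2' (value 2) x 8^1 = 16
  Digit '5' (value 5) x 8^0 = 5
Sum = 5589

5589


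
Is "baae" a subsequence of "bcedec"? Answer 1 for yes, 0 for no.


Check if "baae" is a subsequence of "bcedec"
Greedy scan:
  Position 0 ('b'): matches sub[0] = 'b'
  Position 1 ('c'): no match needed
  Position 2 ('e'): no match needed
  Position 3 ('d'): no match needed
  Position 4 ('e'): no match needed
  Position 5 ('c'): no match needed
Only matched 1/4 characters => not a subsequence

0


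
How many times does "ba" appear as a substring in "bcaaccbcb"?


Searching for "ba" in "bcaaccbcb"
Scanning each position:
  Position 0: "bc" => no
  Position 1: "ca" => no
  Position 2: "aa" => no
  Position 3: "ac" => no
  Position 4: "cc" => no
  Position 5: "cb" => no
  Position 6: "bc" => no
  Position 7: "cb" => no
Total occurrences: 0

0


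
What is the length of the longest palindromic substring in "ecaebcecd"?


Input: "ecaebcecd"
Checking substrings for palindromes:
  [5:8] "cec" (len 3) => palindrome
Longest palindromic substring: "cec" with length 3

3


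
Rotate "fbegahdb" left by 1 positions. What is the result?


Input: "fbegahdb", rotate left by 1
First 1 characters: "f"
Remaining characters: "begahdb"
Concatenate remaining + first: "begahdb" + "f" = "begahdbf"

begahdbf


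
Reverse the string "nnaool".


Input: nnaool
Reading characters right to left:
  Position 5: 'l'
  Position 4: 'o'
  Position 3: 'o'
  Position 2: 'a'
  Position 1: 'n'
  Position 0: 'n'
Reversed: looann

looann


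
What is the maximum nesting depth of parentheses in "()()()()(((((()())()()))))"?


Input: "()()()()(((((()())()()))))"
Tracking depth:
  Position 0 '(': depth becomes 1
  Position 1 ')': depth becomes 0
  Position 2 '(': depth becomes 1
  Position 3 ')': depth becomes 0
  Position 4 '(': depth becomes 1
  Position 5 ')': depth becomes 0
  Position 6 '(': depth becomes 1
  Position 7 ')': depth becomes 0
  Position 8 '(': depth becomes 1
  Position 9 '(': depth becomes 2
  Position 10 '(': depth becomes 3
  Position 11 '(': depth becomes 4
  Position 12 '(': depth becomes 5
  Position 13 '(': depth becomes 6
  Position 14 ')': depth becomes 5
  Position 15 '(': depth becomes 6
  Position 16 ')': depth becomes 5
  Position 17 ')': depth becomes 4
  Position 18 '(': depth becomes 5
  Position 19 ')': depth becomes 4
  Position 20 '(': depth becomes 5
  Position 21 ')': depth becomes 4
  Position 22 ')': depth becomes 3
  Position 23 ')': depth becomes 2
  Position 24 ')': depth becomes 1
  Position 25 ')': depth becomes 0
Maximum depth reached: 6

6


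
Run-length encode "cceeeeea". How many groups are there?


Input: cceeeeea
Scanning for consecutive runs:
  Group 1: 'c' x 2 (positions 0-1)
  Group 2: 'e' x 5 (positions 2-6)
  Group 3: 'a' x 1 (positions 7-7)
Total groups: 3

3


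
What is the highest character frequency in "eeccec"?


Input: eeccec
Character counts:
  'c': 3
  'e': 3
Maximum frequency: 3

3


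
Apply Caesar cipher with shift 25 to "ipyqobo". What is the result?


Caesar cipher: shift "ipyqobo" by 25
  'i' (pos 8) + 25 = pos 7 = 'h'
  'p' (pos 15) + 25 = pos 14 = 'o'
  'y' (pos 24) + 25 = pos 23 = 'x'
  'q' (pos 16) + 25 = pos 15 = 'p'
  'o' (pos 14) + 25 = pos 13 = 'n'
  'b' (pos 1) + 25 = pos 0 = 'a'
  'o' (pos 14) + 25 = pos 13 = 'n'
Result: hoxpnan

hoxpnan


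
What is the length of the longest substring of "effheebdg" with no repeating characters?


Input: "effheebdg"
Sliding window (track last position of each char):
  Position 0 ('e'): window [0,0] length 1 -- new best
  Position 1 ('f'): window [0,1] length 2 -- new best
  Position 2 ('f'): repeat (last at 1), move window start to 2
  Position 2 ('f'): window [2,2] length 1
  Position 3 ('h'): window [2,3] length 2
  Position 4 ('e'): window [2,4] length 3 -- new best
  Position 5 ('e'): repeat (last at 4), move window start to 5
  Position 5 ('e'): window [5,5] length 1
  Position 6 ('b'): window [5,6] length 2
  Position 7 ('d'): window [5,7] length 3
  Position 8 ('g'): window [5,8] length 4 -- new best
Longest substring with no repeats: "ebdg" with length 4

4


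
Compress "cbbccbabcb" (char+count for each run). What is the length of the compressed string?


Input: cbbccbabcb
Runs:
  'c' x 1 => "c1"
  'b' x 2 => "b2"
  'c' x 2 => "c2"
  'b' x 1 => "b1"
  'a' x 1 => "a1"
  'b' x 1 => "b1"
  'c' x 1 => "c1"
  'b' x 1 => "b1"
Compressed: "c1b2c2b1a1b1c1b1"
Compressed length: 16

16


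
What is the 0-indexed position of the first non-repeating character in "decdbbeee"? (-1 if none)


Input: decdbbeee
Character frequencies:
  'b': 2
  'c': 1
  'd': 2
  'e': 4
Scanning left to right for freq == 1:
  Position 0 ('d'): freq=2, skip
  Position 1 ('e'): freq=4, skip
  Position 2 ('c'): unique! => answer = 2

2


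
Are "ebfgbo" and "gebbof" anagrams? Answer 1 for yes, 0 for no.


Strings: "ebfgbo", "gebbof"
Sorted first:  bbefgo
Sorted second: bbefgo
Sorted forms match => anagrams

1


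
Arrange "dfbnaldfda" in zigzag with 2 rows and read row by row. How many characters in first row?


Zigzag "dfbnaldfda" into 2 rows:
Placing characters:
  'd' => row 0
  'f' => row 1
  'b' => row 0
  'n' => row 1
  'a' => row 0
  'l' => row 1
  'd' => row 0
  'f' => row 1
  'd' => row 0
  'a' => row 1
Rows:
  Row 0: "dbadd"
  Row 1: "fnlfa"
First row length: 5

5


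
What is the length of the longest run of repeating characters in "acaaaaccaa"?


Input: "acaaaaccaa"
Scanning for longest run:
  Position 1 ('c'): new char, reset run to 1
  Position 2 ('a'): new char, reset run to 1
  Position 3 ('a'): continues run of 'a', length=2
  Position 4 ('a'): continues run of 'a', length=3
  Position 5 ('a'): continues run of 'a', length=4
  Position 6 ('c'): new char, reset run to 1
  Position 7 ('c'): continues run of 'c', length=2
  Position 8 ('a'): new char, reset run to 1
  Position 9 ('a'): continues run of 'a', length=2
Longest run: 'a' with length 4

4


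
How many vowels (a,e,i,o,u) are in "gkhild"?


Input: gkhild
Checking each character:
  'g' at position 0: consonant
  'k' at position 1: consonant
  'h' at position 2: consonant
  'i' at position 3: vowel (running total: 1)
  'l' at position 4: consonant
  'd' at position 5: consonant
Total vowels: 1

1


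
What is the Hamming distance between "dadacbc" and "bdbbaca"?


Comparing "dadacbc" and "bdbbaca" position by position:
  Position 0: 'd' vs 'b' => differ
  Position 1: 'a' vs 'd' => differ
  Position 2: 'd' vs 'b' => differ
  Position 3: 'a' vs 'b' => differ
  Position 4: 'c' vs 'a' => differ
  Position 5: 'b' vs 'c' => differ
  Position 6: 'c' vs 'a' => differ
Total differences (Hamming distance): 7

7


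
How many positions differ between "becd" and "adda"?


Comparing "becd" and "adda" position by position:
  Position 0: 'b' vs 'a' => DIFFER
  Position 1: 'e' vs 'd' => DIFFER
  Position 2: 'c' vs 'd' => DIFFER
  Position 3: 'd' vs 'a' => DIFFER
Positions that differ: 4

4


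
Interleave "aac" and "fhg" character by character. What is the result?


Interleaving "aac" and "fhg":
  Position 0: 'a' from first, 'f' from second => "af"
  Position 1: 'a' from first, 'h' from second => "ah"
  Position 2: 'c' from first, 'g' from second => "cg"
Result: afahcg

afahcg


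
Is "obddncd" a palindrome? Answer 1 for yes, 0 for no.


Input: obddncd
Reversed: dcnddbo
  Compare pos 0 ('o') with pos 6 ('d'): MISMATCH
  Compare pos 1 ('b') with pos 5 ('c'): MISMATCH
  Compare pos 2 ('d') with pos 4 ('n'): MISMATCH
Result: not a palindrome

0


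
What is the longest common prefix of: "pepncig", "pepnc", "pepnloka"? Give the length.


Words: pepncig, pepnc, pepnloka
  Position 0: all 'p' => match
  Position 1: all 'e' => match
  Position 2: all 'p' => match
  Position 3: all 'n' => match
  Position 4: ('c', 'c', 'l') => mismatch, stop
LCP = "pepn" (length 4)

4


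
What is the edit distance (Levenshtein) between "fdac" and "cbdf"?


Computing edit distance: "fdac" -> "cbdf"
DP table:
           c    b    d    f
      0    1    2    3    4
  f   1    1    2    3    3
  d   2    2    2    2    3
  a   3    3    3    3    3
  c   4    3    4    4    4
Edit distance = dp[4][4] = 4

4


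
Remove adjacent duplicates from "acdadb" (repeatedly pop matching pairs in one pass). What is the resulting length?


Input: acdadb
Stack-based adjacent duplicate removal:
  Read 'a': push. Stack: a
  Read 'c': push. Stack: ac
  Read 'd': push. Stack: acd
  Read 'a': push. Stack: acda
  Read 'd': push. Stack: acdad
  Read 'b': push. Stack: acdadb
Final stack: "acdadb" (length 6)

6


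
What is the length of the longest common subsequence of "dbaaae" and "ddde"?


LCS of "dbaaae" and "ddde"
DP table:
           d    d    d    e
      0    0    0    0    0
  d   0    1    1    1    1
  b   0    1    1    1    1
  a   0    1    1    1    1
  a   0    1    1    1    1
  a   0    1    1    1    1
  e   0    1    1    1    2
LCS length = dp[6][4] = 2

2


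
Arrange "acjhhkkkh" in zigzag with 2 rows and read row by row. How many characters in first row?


Zigzag "acjhhkkkh" into 2 rows:
Placing characters:
  'a' => row 0
  'c' => row 1
  'j' => row 0
  'h' => row 1
  'h' => row 0
  'k' => row 1
  'k' => row 0
  'k' => row 1
  'h' => row 0
Rows:
  Row 0: "ajhkh"
  Row 1: "chkk"
First row length: 5

5


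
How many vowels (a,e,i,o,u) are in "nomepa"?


Input: nomepa
Checking each character:
  'n' at position 0: consonant
  'o' at position 1: vowel (running total: 1)
  'm' at position 2: consonant
  'e' at position 3: vowel (running total: 2)
  'p' at position 4: consonant
  'a' at position 5: vowel (running total: 3)
Total vowels: 3

3


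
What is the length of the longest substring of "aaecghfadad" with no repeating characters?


Input: "aaecghfadad"
Sliding window (track last position of each char):
  Position 0 ('a'): window [0,0] length 1 -- new best
  Position 1 ('a'): repeat (last at 0), move window start to 1
  Position 1 ('a'): window [1,1] length 1
  Position 2 ('e'): window [1,2] length 2 -- new best
  Position 3 ('c'): window [1,3] length 3 -- new best
  Position 4 ('g'): window [1,4] length 4 -- new best
  Position 5 ('h'): window [1,5] length 5 -- new best
  Position 6 ('f'): window [1,6] length 6 -- new best
  Position 7 ('a'): repeat (last at 1), move window start to 2
  Position 7 ('a'): window [2,7] length 6
  Position 8 ('d'): window [2,8] length 7 -- new best
  Position 9 ('a'): repeat (last at 7), move window start to 8
  Position 9 ('a'): window [8,9] length 2
  Position 10 ('d'): repeat (last at 8), move window start to 9
  Position 10 ('d'): window [9,10] length 2
Longest substring with no repeats: "ecghfad" with length 7

7


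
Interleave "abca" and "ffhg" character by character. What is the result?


Interleaving "abca" and "ffhg":
  Position 0: 'a' from first, 'f' from second => "af"
  Position 1: 'b' from first, 'f' from second => "bf"
  Position 2: 'c' from first, 'h' from second => "ch"
  Position 3: 'a' from first, 'g' from second => "ag"
Result: afbfchag

afbfchag


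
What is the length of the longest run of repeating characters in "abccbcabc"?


Input: "abccbcabc"
Scanning for longest run:
  Position 1 ('b'): new char, reset run to 1
  Position 2 ('c'): new char, reset run to 1
  Position 3 ('c'): continues run of 'c', length=2
  Position 4 ('b'): new char, reset run to 1
  Position 5 ('c'): new char, reset run to 1
  Position 6 ('a'): new char, reset run to 1
  Position 7 ('b'): new char, reset run to 1
  Position 8 ('c'): new char, reset run to 1
Longest run: 'c' with length 2

2


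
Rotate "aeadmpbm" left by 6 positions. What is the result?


Input: "aeadmpbm", rotate left by 6
First 6 characters: "aeadmp"
Remaining characters: "bm"
Concatenate remaining + first: "bm" + "aeadmp" = "bmaeadmp"

bmaeadmp


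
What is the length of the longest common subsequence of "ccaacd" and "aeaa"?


LCS of "ccaacd" and "aeaa"
DP table:
           a    e    a    a
      0    0    0    0    0
  c   0    0    0    0    0
  c   0    0    0    0    0
  a   0    1    1    1    1
  a   0    1    1    2    2
  c   0    1    1    2    2
  d   0    1    1    2    2
LCS length = dp[6][4] = 2

2


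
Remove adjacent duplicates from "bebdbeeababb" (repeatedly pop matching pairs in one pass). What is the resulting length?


Input: bebdbeeababb
Stack-based adjacent duplicate removal:
  Read 'b': push. Stack: b
  Read 'e': push. Stack: be
  Read 'b': push. Stack: beb
  Read 'd': push. Stack: bebd
  Read 'b': push. Stack: bebdb
  Read 'e': push. Stack: bebdbe
  Read 'e': matches stack top 'e' => pop. Stack: bebdb
  Read 'a': push. Stack: bebdba
  Read 'b': push. Stack: bebdbab
  Read 'a': push. Stack: bebdbaba
  Read 'b': push. Stack: bebdbabab
  Read 'b': matches stack top 'b' => pop. Stack: bebdbaba
Final stack: "bebdbaba" (length 8)

8


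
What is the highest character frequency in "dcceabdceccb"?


Input: dcceabdceccb
Character counts:
  'a': 1
  'b': 2
  'c': 5
  'd': 2
  'e': 2
Maximum frequency: 5

5


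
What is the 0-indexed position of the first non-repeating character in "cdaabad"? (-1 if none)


Input: cdaabad
Character frequencies:
  'a': 3
  'b': 1
  'c': 1
  'd': 2
Scanning left to right for freq == 1:
  Position 0 ('c'): unique! => answer = 0

0


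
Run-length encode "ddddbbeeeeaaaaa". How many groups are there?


Input: ddddbbeeeeaaaaa
Scanning for consecutive runs:
  Group 1: 'd' x 4 (positions 0-3)
  Group 2: 'b' x 2 (positions 4-5)
  Group 3: 'e' x 4 (positions 6-9)
  Group 4: 'a' x 5 (positions 10-14)
Total groups: 4

4


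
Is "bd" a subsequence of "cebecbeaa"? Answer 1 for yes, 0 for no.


Check if "bd" is a subsequence of "cebecbeaa"
Greedy scan:
  Position 0 ('c'): no match needed
  Position 1 ('e'): no match needed
  Position 2 ('b'): matches sub[0] = 'b'
  Position 3 ('e'): no match needed
  Position 4 ('c'): no match needed
  Position 5 ('b'): no match needed
  Position 6 ('e'): no match needed
  Position 7 ('a'): no match needed
  Position 8 ('a'): no match needed
Only matched 1/2 characters => not a subsequence

0


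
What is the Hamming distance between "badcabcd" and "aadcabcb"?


Comparing "badcabcd" and "aadcabcb" position by position:
  Position 0: 'b' vs 'a' => differ
  Position 1: 'a' vs 'a' => same
  Position 2: 'd' vs 'd' => same
  Position 3: 'c' vs 'c' => same
  Position 4: 'a' vs 'a' => same
  Position 5: 'b' vs 'b' => same
  Position 6: 'c' vs 'c' => same
  Position 7: 'd' vs 'b' => differ
Total differences (Hamming distance): 2

2


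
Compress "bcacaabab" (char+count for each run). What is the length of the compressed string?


Input: bcacaabab
Runs:
  'b' x 1 => "b1"
  'c' x 1 => "c1"
  'a' x 1 => "a1"
  'c' x 1 => "c1"
  'a' x 2 => "a2"
  'b' x 1 => "b1"
  'a' x 1 => "a1"
  'b' x 1 => "b1"
Compressed: "b1c1a1c1a2b1a1b1"
Compressed length: 16

16


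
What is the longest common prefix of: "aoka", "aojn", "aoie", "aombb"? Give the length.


Words: aoka, aojn, aoie, aombb
  Position 0: all 'a' => match
  Position 1: all 'o' => match
  Position 2: ('k', 'j', 'i', 'm') => mismatch, stop
LCP = "ao" (length 2)

2


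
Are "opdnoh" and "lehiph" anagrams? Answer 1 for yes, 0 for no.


Strings: "opdnoh", "lehiph"
Sorted first:  dhnoop
Sorted second: ehhilp
Differ at position 0: 'd' vs 'e' => not anagrams

0


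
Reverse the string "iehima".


Input: iehima
Reading characters right to left:
  Position 5: 'a'
  Position 4: 'm'
  Position 3: 'i'
  Position 2: 'h'
  Position 1: 'e'
  Position 0: 'i'
Reversed: amihei

amihei


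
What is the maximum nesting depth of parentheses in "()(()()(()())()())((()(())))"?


Input: "()(()()(()())()())((()(())))"
Tracking depth:
  Position 0 '(': depth becomes 1
  Position 1 ')': depth becomes 0
  Position 2 '(': depth becomes 1
  Position 3 '(': depth becomes 2
  Position 4 ')': depth becomes 1
  Position 5 '(': depth becomes 2
  Position 6 ')': depth becomes 1
  Position 7 '(': depth becomes 2
  Position 8 '(': depth becomes 3
  Position 9 ')': depth becomes 2
  Position 10 '(': depth becomes 3
  Position 11 ')': depth becomes 2
  Position 12 ')': depth becomes 1
  Position 13 '(': depth becomes 2
  Position 14 ')': depth becomes 1
  Position 15 '(': depth becomes 2
  Position 16 ')': depth becomes 1
  Position 17 ')': depth becomes 0
  Position 18 '(': depth becomes 1
  Position 19 '(': depth becomes 2
  Position 20 '(': depth becomes 3
  Position 21 ')': depth becomes 2
  Position 22 '(': depth becomes 3
  Position 23 '(': depth becomes 4
  Position 24 ')': depth becomes 3
  Position 25 ')': depth becomes 2
  Position 26 ')': depth becomes 1
  Position 27 ')': depth becomes 0
Maximum depth reached: 4

4


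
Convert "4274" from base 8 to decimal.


Input: "4274" in base 8
Positional expansion:
  Digit '4' (value 4) x 8^3 = 2048
  Digit '2' (value 2) x 8^2 = 128
  Digit '7' (value 7) x 8^1 = 56
  Digit '4' (value 4) x 8^0 = 4
Sum = 2236

2236


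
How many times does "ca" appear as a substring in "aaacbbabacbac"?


Searching for "ca" in "aaacbbabacbac"
Scanning each position:
  Position 0: "aa" => no
  Position 1: "aa" => no
  Position 2: "ac" => no
  Position 3: "cb" => no
  Position 4: "bb" => no
  Position 5: "ba" => no
  Position 6: "ab" => no
  Position 7: "ba" => no
  Position 8: "ac" => no
  Position 9: "cb" => no
  Position 10: "ba" => no
  Position 11: "ac" => no
Total occurrences: 0

0


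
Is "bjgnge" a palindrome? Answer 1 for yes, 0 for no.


Input: bjgnge
Reversed: egngjb
  Compare pos 0 ('b') with pos 5 ('e'): MISMATCH
  Compare pos 1 ('j') with pos 4 ('g'): MISMATCH
  Compare pos 2 ('g') with pos 3 ('n'): MISMATCH
Result: not a palindrome

0


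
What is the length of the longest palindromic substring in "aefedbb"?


Input: "aefedbb"
Checking substrings for palindromes:
  [1:4] "efe" (len 3) => palindrome
  [5:7] "bb" (len 2) => palindrome
Longest palindromic substring: "efe" with length 3

3


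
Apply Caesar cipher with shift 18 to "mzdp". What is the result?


Caesar cipher: shift "mzdp" by 18
  'm' (pos 12) + 18 = pos 4 = 'e'
  'z' (pos 25) + 18 = pos 17 = 'r'
  'd' (pos 3) + 18 = pos 21 = 'v'
  'p' (pos 15) + 18 = pos 7 = 'h'
Result: ervh

ervh


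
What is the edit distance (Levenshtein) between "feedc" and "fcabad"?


Computing edit distance: "feedc" -> "fcabad"
DP table:
           f    c    a    b    a    d
      0    1    2    3    4    5    6
  f   1    0    1    2    3    4    5
  e   2    1    1    2    3    4    5
  e   3    2    2    2    3    4    5
  d   4    3    3    3    3    4    4
  c   5    4    3    4    4    4    5
Edit distance = dp[5][6] = 5

5


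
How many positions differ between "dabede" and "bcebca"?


Comparing "dabede" and "bcebca" position by position:
  Position 0: 'd' vs 'b' => DIFFER
  Position 1: 'a' vs 'c' => DIFFER
  Position 2: 'b' vs 'e' => DIFFER
  Position 3: 'e' vs 'b' => DIFFER
  Position 4: 'd' vs 'c' => DIFFER
  Position 5: 'e' vs 'a' => DIFFER
Positions that differ: 6

6


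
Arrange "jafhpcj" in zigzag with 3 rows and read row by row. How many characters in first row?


Zigzag "jafhpcj" into 3 rows:
Placing characters:
  'j' => row 0
  'a' => row 1
  'f' => row 2
  'h' => row 1
  'p' => row 0
  'c' => row 1
  'j' => row 2
Rows:
  Row 0: "jp"
  Row 1: "ahc"
  Row 2: "fj"
First row length: 2

2


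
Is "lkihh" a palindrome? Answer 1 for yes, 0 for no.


Input: lkihh
Reversed: hhikl
  Compare pos 0 ('l') with pos 4 ('h'): MISMATCH
  Compare pos 1 ('k') with pos 3 ('h'): MISMATCH
Result: not a palindrome

0


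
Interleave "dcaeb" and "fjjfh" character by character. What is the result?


Interleaving "dcaeb" and "fjjfh":
  Position 0: 'd' from first, 'f' from second => "df"
  Position 1: 'c' from first, 'j' from second => "cj"
  Position 2: 'a' from first, 'j' from second => "aj"
  Position 3: 'e' from first, 'f' from second => "ef"
  Position 4: 'b' from first, 'h' from second => "bh"
Result: dfcjajefbh

dfcjajefbh


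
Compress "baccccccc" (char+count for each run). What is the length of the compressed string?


Input: baccccccc
Runs:
  'b' x 1 => "b1"
  'a' x 1 => "a1"
  'c' x 7 => "c7"
Compressed: "b1a1c7"
Compressed length: 6

6


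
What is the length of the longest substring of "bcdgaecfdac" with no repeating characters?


Input: "bcdgaecfdac"
Sliding window (track last position of each char):
  Position 0 ('b'): window [0,0] length 1 -- new best
  Position 1 ('c'): window [0,1] length 2 -- new best
  Position 2 ('d'): window [0,2] length 3 -- new best
  Position 3 ('g'): window [0,3] length 4 -- new best
  Position 4 ('a'): window [0,4] length 5 -- new best
  Position 5 ('e'): window [0,5] length 6 -- new best
  Position 6 ('c'): repeat (last at 1), move window start to 2
  Position 6 ('c'): window [2,6] length 5
  Position 7 ('f'): window [2,7] length 6
  Position 8 ('d'): repeat (last at 2), move window start to 3
  Position 8 ('d'): window [3,8] length 6
  Position 9 ('a'): repeat (last at 4), move window start to 5
  Position 9 ('a'): window [5,9] length 5
  Position 10 ('c'): repeat (last at 6), move window start to 7
  Position 10 ('c'): window [7,10] length 4
Longest substring with no repeats: "bcdgae" with length 6

6


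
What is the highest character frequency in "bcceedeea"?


Input: bcceedeea
Character counts:
  'a': 1
  'b': 1
  'c': 2
  'd': 1
  'e': 4
Maximum frequency: 4

4


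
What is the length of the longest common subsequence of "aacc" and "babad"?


LCS of "aacc" and "babad"
DP table:
           b    a    b    a    d
      0    0    0    0    0    0
  a   0    0    1    1    1    1
  a   0    0    1    1    2    2
  c   0    0    1    1    2    2
  c   0    0    1    1    2    2
LCS length = dp[4][5] = 2

2


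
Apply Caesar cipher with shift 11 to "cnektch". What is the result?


Caesar cipher: shift "cnektch" by 11
  'c' (pos 2) + 11 = pos 13 = 'n'
  'n' (pos 13) + 11 = pos 24 = 'y'
  'e' (pos 4) + 11 = pos 15 = 'p'
  'k' (pos 10) + 11 = pos 21 = 'v'
  't' (pos 19) + 11 = pos 4 = 'e'
  'c' (pos 2) + 11 = pos 13 = 'n'
  'h' (pos 7) + 11 = pos 18 = 's'
Result: nypvens

nypvens


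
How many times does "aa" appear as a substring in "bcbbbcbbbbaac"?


Searching for "aa" in "bcbbbcbbbbaac"
Scanning each position:
  Position 0: "bc" => no
  Position 1: "cb" => no
  Position 2: "bb" => no
  Position 3: "bb" => no
  Position 4: "bc" => no
  Position 5: "cb" => no
  Position 6: "bb" => no
  Position 7: "bb" => no
  Position 8: "bb" => no
  Position 9: "ba" => no
  Position 10: "aa" => MATCH
  Position 11: "ac" => no
Total occurrences: 1

1


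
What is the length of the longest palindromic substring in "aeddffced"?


Input: "aeddffced"
Checking substrings for palindromes:
  [2:4] "dd" (len 2) => palindrome
  [4:6] "ff" (len 2) => palindrome
Longest palindromic substring: "dd" with length 2

2


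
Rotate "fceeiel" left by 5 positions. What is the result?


Input: "fceeiel", rotate left by 5
First 5 characters: "fceei"
Remaining characters: "el"
Concatenate remaining + first: "el" + "fceei" = "elfceei"

elfceei


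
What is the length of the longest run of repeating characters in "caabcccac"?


Input: "caabcccac"
Scanning for longest run:
  Position 1 ('a'): new char, reset run to 1
  Position 2 ('a'): continues run of 'a', length=2
  Position 3 ('b'): new char, reset run to 1
  Position 4 ('c'): new char, reset run to 1
  Position 5 ('c'): continues run of 'c', length=2
  Position 6 ('c'): continues run of 'c', length=3
  Position 7 ('a'): new char, reset run to 1
  Position 8 ('c'): new char, reset run to 1
Longest run: 'c' with length 3

3


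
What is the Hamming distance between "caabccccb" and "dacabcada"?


Comparing "caabccccb" and "dacabcada" position by position:
  Position 0: 'c' vs 'd' => differ
  Position 1: 'a' vs 'a' => same
  Position 2: 'a' vs 'c' => differ
  Position 3: 'b' vs 'a' => differ
  Position 4: 'c' vs 'b' => differ
  Position 5: 'c' vs 'c' => same
  Position 6: 'c' vs 'a' => differ
  Position 7: 'c' vs 'd' => differ
  Position 8: 'b' vs 'a' => differ
Total differences (Hamming distance): 7

7


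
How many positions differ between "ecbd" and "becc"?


Comparing "ecbd" and "becc" position by position:
  Position 0: 'e' vs 'b' => DIFFER
  Position 1: 'c' vs 'e' => DIFFER
  Position 2: 'b' vs 'c' => DIFFER
  Position 3: 'd' vs 'c' => DIFFER
Positions that differ: 4

4


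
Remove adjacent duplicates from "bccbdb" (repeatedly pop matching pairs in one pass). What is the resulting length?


Input: bccbdb
Stack-based adjacent duplicate removal:
  Read 'b': push. Stack: b
  Read 'c': push. Stack: bc
  Read 'c': matches stack top 'c' => pop. Stack: b
  Read 'b': matches stack top 'b' => pop. Stack: (empty)
  Read 'd': push. Stack: d
  Read 'b': push. Stack: db
Final stack: "db" (length 2)

2


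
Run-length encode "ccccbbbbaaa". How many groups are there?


Input: ccccbbbbaaa
Scanning for consecutive runs:
  Group 1: 'c' x 4 (positions 0-3)
  Group 2: 'b' x 4 (positions 4-7)
  Group 3: 'a' x 3 (positions 8-10)
Total groups: 3

3


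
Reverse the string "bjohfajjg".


Input: bjohfajjg
Reading characters right to left:
  Position 8: 'g'
  Position 7: 'j'
  Position 6: 'j'
  Position 5: 'a'
  Position 4: 'f'
  Position 3: 'h'
  Position 2: 'o'
  Position 1: 'j'
  Position 0: 'b'
Reversed: gjjafhojb

gjjafhojb


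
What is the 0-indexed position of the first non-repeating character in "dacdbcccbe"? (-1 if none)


Input: dacdbcccbe
Character frequencies:
  'a': 1
  'b': 2
  'c': 4
  'd': 2
  'e': 1
Scanning left to right for freq == 1:
  Position 0 ('d'): freq=2, skip
  Position 1 ('a'): unique! => answer = 1

1


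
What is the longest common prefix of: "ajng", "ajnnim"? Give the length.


Words: ajng, ajnnim
  Position 0: all 'a' => match
  Position 1: all 'j' => match
  Position 2: all 'n' => match
  Position 3: ('g', 'n') => mismatch, stop
LCP = "ajn" (length 3)

3


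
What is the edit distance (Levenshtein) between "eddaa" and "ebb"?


Computing edit distance: "eddaa" -> "ebb"
DP table:
           e    b    b
      0    1    2    3
  e   1    0    1    2
  d   2    1    1    2
  d   3    2    2    2
  a   4    3    3    3
  a   5    4    4    4
Edit distance = dp[5][3] = 4

4


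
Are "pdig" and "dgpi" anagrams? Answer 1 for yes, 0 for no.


Strings: "pdig", "dgpi"
Sorted first:  dgip
Sorted second: dgip
Sorted forms match => anagrams

1


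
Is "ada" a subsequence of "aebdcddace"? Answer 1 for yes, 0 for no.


Check if "ada" is a subsequence of "aebdcddace"
Greedy scan:
  Position 0 ('a'): matches sub[0] = 'a'
  Position 1 ('e'): no match needed
  Position 2 ('b'): no match needed
  Position 3 ('d'): matches sub[1] = 'd'
  Position 4 ('c'): no match needed
  Position 5 ('d'): no match needed
  Position 6 ('d'): no match needed
  Position 7 ('a'): matches sub[2] = 'a'
  Position 8 ('c'): no match needed
  Position 9 ('e'): no match needed
All 3 characters matched => is a subsequence

1


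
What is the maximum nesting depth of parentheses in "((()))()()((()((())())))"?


Input: "((()))()()((()((())())))"
Tracking depth:
  Position 0 '(': depth becomes 1
  Position 1 '(': depth becomes 2
  Position 2 '(': depth becomes 3
  Position 3 ')': depth becomes 2
  Position 4 ')': depth becomes 1
  Position 5 ')': depth becomes 0
  Position 6 '(': depth becomes 1
  Position 7 ')': depth becomes 0
  Position 8 '(': depth becomes 1
  Position 9 ')': depth becomes 0
  Position 10 '(': depth becomes 1
  Position 11 '(': depth becomes 2
  Position 12 '(': depth becomes 3
  Position 13 ')': depth becomes 2
  Position 14 '(': depth becomes 3
  Position 15 '(': depth becomes 4
  Position 16 '(': depth becomes 5
  Position 17 ')': depth becomes 4
  Position 18 ')': depth becomes 3
  Position 19 '(': depth becomes 4
  Position 20 ')': depth becomes 3
  Position 21 ')': depth becomes 2
  Position 22 ')': depth becomes 1
  Position 23 ')': depth becomes 0
Maximum depth reached: 5

5


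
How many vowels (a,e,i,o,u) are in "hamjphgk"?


Input: hamjphgk
Checking each character:
  'h' at position 0: consonant
  'a' at position 1: vowel (running total: 1)
  'm' at position 2: consonant
  'j' at position 3: consonant
  'p' at position 4: consonant
  'h' at position 5: consonant
  'g' at position 6: consonant
  'k' at position 7: consonant
Total vowels: 1

1


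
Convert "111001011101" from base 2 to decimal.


Input: "111001011101" in base 2
Positional expansion:
  Digit '1' (value 1) x 2^11 = 2048
  Digit '1' (value 1) x 2^10 = 1024
  Digit '1' (value 1) x 2^9 = 512
  Digit '0' (value 0) x 2^8 = 0
  Digit '0' (value 0) x 2^7 = 0
  Digit '1' (value 1) x 2^6 = 64
  Digit '0' (value 0) x 2^5 = 0
  Digit '1' (value 1) x 2^4 = 16
  Digit '1' (value 1) x 2^3 = 8
  Digit '1' (value 1) x 2^2 = 4
  Digit '0' (value 0) x 2^1 = 0
  Digit '1' (value 1) x 2^0 = 1
Sum = 3677

3677


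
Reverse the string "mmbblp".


Input: mmbblp
Reading characters right to left:
  Position 5: 'p'
  Position 4: 'l'
  Position 3: 'b'
  Position 2: 'b'
  Position 1: 'm'
  Position 0: 'm'
Reversed: plbbmm

plbbmm


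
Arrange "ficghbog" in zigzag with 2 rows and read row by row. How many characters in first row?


Zigzag "ficghbog" into 2 rows:
Placing characters:
  'f' => row 0
  'i' => row 1
  'c' => row 0
  'g' => row 1
  'h' => row 0
  'b' => row 1
  'o' => row 0
  'g' => row 1
Rows:
  Row 0: "fcho"
  Row 1: "igbg"
First row length: 4

4


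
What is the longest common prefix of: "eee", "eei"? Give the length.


Words: eee, eei
  Position 0: all 'e' => match
  Position 1: all 'e' => match
  Position 2: ('e', 'i') => mismatch, stop
LCP = "ee" (length 2)

2


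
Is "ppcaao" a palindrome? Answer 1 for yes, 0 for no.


Input: ppcaao
Reversed: oaacpp
  Compare pos 0 ('p') with pos 5 ('o'): MISMATCH
  Compare pos 1 ('p') with pos 4 ('a'): MISMATCH
  Compare pos 2 ('c') with pos 3 ('a'): MISMATCH
Result: not a palindrome

0


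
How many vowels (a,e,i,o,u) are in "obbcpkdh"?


Input: obbcpkdh
Checking each character:
  'o' at position 0: vowel (running total: 1)
  'b' at position 1: consonant
  'b' at position 2: consonant
  'c' at position 3: consonant
  'p' at position 4: consonant
  'k' at position 5: consonant
  'd' at position 6: consonant
  'h' at position 7: consonant
Total vowels: 1

1


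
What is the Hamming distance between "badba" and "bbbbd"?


Comparing "badba" and "bbbbd" position by position:
  Position 0: 'b' vs 'b' => same
  Position 1: 'a' vs 'b' => differ
  Position 2: 'd' vs 'b' => differ
  Position 3: 'b' vs 'b' => same
  Position 4: 'a' vs 'd' => differ
Total differences (Hamming distance): 3

3


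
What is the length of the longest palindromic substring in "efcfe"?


Input: "efcfe"
Checking substrings for palindromes:
  [0:5] "efcfe" (len 5) => palindrome
  [1:4] "fcf" (len 3) => palindrome
Longest palindromic substring: "efcfe" with length 5

5


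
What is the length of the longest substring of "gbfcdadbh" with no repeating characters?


Input: "gbfcdadbh"
Sliding window (track last position of each char):
  Position 0 ('g'): window [0,0] length 1 -- new best
  Position 1 ('b'): window [0,1] length 2 -- new best
  Position 2 ('f'): window [0,2] length 3 -- new best
  Position 3 ('c'): window [0,3] length 4 -- new best
  Position 4 ('d'): window [0,4] length 5 -- new best
  Position 5 ('a'): window [0,5] length 6 -- new best
  Position 6 ('d'): repeat (last at 4), move window start to 5
  Position 6 ('d'): window [5,6] length 2
  Position 7 ('b'): window [5,7] length 3
  Position 8 ('h'): window [5,8] length 4
Longest substring with no repeats: "gbfcda" with length 6

6


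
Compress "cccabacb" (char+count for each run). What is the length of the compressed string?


Input: cccabacb
Runs:
  'c' x 3 => "c3"
  'a' x 1 => "a1"
  'b' x 1 => "b1"
  'a' x 1 => "a1"
  'c' x 1 => "c1"
  'b' x 1 => "b1"
Compressed: "c3a1b1a1c1b1"
Compressed length: 12

12


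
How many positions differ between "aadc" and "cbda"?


Comparing "aadc" and "cbda" position by position:
  Position 0: 'a' vs 'c' => DIFFER
  Position 1: 'a' vs 'b' => DIFFER
  Position 2: 'd' vs 'd' => same
  Position 3: 'c' vs 'a' => DIFFER
Positions that differ: 3

3


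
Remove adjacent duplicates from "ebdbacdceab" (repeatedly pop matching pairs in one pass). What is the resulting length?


Input: ebdbacdceab
Stack-based adjacent duplicate removal:
  Read 'e': push. Stack: e
  Read 'b': push. Stack: eb
  Read 'd': push. Stack: ebd
  Read 'b': push. Stack: ebdb
  Read 'a': push. Stack: ebdba
  Read 'c': push. Stack: ebdbac
  Read 'd': push. Stack: ebdbacd
  Read 'c': push. Stack: ebdbacdc
  Read 'e': push. Stack: ebdbacdce
  Read 'a': push. Stack: ebdbacdcea
  Read 'b': push. Stack: ebdbacdceab
Final stack: "ebdbacdceab" (length 11)

11
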